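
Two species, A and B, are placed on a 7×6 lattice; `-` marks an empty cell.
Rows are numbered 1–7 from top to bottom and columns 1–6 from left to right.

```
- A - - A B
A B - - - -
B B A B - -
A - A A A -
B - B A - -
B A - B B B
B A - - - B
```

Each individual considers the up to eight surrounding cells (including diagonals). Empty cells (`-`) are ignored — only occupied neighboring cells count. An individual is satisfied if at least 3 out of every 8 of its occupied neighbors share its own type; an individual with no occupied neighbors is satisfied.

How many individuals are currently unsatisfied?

11

Row 1: (1,2)A 1/2 satisfied · (1,5)A 0/1 not · (1,6)B 0/1 not
Row 2: (2,1)A 1/4 not · (2,2)B 2/5 satisfied
Row 3: (3,1)B 2/4 satisfied · (3,2)B 2/6 not · (3,3)A 2/5 satisfied · (3,4)B 0/4 not
Row 4: (4,1)A 0/3 not · (4,3)A 3/6 satisfied · (4,4)A 4/6 satisfied · (4,5)A 2/3 satisfied
Row 5: (5,1)B 1/3 not · (5,3)B 1/5 not · (5,4)A 3/6 satisfied
Row 6: (6,1)B 2/4 satisfied · (6,2)A 1/5 not · (6,4)B 2/3 satisfied · (6,5)B 3/4 satisfied · (6,6)B 2/2 satisfied
Row 7: (7,1)B 1/3 not · (7,2)A 1/3 not · (7,6)B 2/2 satisfied
Unsatisfied: (1,5), (1,6), (2,1), (3,2), (3,4), (4,1), (5,1), (5,3), (6,2), (7,1), (7,2) — 11 in total.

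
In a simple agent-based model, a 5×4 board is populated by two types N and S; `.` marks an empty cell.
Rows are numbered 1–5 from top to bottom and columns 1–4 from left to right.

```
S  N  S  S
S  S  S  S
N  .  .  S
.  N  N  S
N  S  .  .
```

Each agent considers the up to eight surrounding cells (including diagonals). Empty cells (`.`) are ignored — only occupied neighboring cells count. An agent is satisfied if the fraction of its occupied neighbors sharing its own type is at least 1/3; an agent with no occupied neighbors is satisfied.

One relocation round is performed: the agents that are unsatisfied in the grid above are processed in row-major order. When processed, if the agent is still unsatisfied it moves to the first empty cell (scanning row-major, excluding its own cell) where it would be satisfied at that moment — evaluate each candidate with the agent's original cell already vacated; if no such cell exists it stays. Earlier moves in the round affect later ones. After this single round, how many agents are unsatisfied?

0

Initially unsatisfied (in order): (1,2), (4,3), (5,2).
  (1,2) → (3,2).
  (4,3): now satisfied by earlier moves; stays.
  (5,2) → (1,2).
Resulting grid:
S S S S
S S S S
N N . S
. N N S
N . . .
All satisfied now.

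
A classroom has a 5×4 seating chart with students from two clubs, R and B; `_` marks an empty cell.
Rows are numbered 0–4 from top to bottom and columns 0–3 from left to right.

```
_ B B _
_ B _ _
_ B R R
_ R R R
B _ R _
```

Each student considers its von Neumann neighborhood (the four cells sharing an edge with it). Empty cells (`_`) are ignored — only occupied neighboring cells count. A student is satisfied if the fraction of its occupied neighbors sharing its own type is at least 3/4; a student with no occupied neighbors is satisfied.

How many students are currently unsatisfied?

Row 0: (0,1)B 2/2 satisfied · (0,2)B 1/1 satisfied
Row 1: (1,1)B 2/2 satisfied
Row 2: (2,1)B 1/3 not · (2,2)R 2/3 not · (2,3)R 2/2 satisfied
Row 3: (3,1)R 1/2 not · (3,2)R 4/4 satisfied · (3,3)R 2/2 satisfied
Row 4: (4,0)B 0/0 satisfied · (4,2)R 1/1 satisfied
Unsatisfied: (2,1), (2,2), (3,1) — 3 in total.

3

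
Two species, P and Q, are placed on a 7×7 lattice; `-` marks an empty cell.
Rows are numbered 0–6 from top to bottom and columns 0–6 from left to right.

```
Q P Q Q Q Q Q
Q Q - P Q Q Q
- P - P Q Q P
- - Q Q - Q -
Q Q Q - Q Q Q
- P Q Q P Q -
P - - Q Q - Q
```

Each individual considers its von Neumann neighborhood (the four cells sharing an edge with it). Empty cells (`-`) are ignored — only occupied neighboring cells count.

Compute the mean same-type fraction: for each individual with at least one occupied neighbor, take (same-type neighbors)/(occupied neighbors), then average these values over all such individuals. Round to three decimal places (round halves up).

0.632

Row 0: (0,0)Q 1/2 · (0,1)P 0/3 · (0,2)Q 1/2 · (0,3)Q 2/3 · (0,4)Q 3/3 · (0,5)Q 3/3 · (0,6)Q 2/2
Row 1: (1,0)Q 2/2 · (1,1)Q 1/3 · (1,3)P 1/3 · (1,4)Q 3/4 · (1,5)Q 4/4 · (1,6)Q 2/3
Row 2: (2,1)P 0/1 · (2,3)P 1/3 · (2,4)Q 2/3 · (2,5)Q 3/4 · (2,6)P 0/2
Row 3: (3,2)Q 2/2 · (3,3)Q 1/2 · (3,5)Q 2/2
Row 4: (4,0)Q 1/1 · (4,1)Q 2/3 · (4,2)Q 3/3 · (4,4)Q 1/2 · (4,5)Q 4/4 · (4,6)Q 1/1
Row 5: (5,1)P 0/2 · (5,2)Q 2/3 · (5,3)Q 2/3 · (5,4)P 0/4 · (5,5)Q 1/2
Row 6: (6,0)P — no occupied neighbors · (6,3)Q 2/2 · (6,4)Q 1/2 · (6,6)Q — no occupied neighbors
Sum over 34 individuals: 1/2 + 0/3 + 1/2 + 2/3 + 3/3 + 3/3 + 2/2 + 2/2 + 1/3 + 1/3 + 3/4 + 4/4 + 2/3 + 0/1 + 1/3 + 2/3 + 3/4 + 0/2 + 2/2 + 1/2 + 2/2 + 1/1 + 2/3 + 3/3 + 1/2 + 4/4 + 1/1 + 0/2 + 2/3 + 2/3 + 0/4 + 1/2 + 2/2 + 1/2 = 43/2; mean = 43/2 ÷ 34 = 43/68 = 0.632352… → 0.632.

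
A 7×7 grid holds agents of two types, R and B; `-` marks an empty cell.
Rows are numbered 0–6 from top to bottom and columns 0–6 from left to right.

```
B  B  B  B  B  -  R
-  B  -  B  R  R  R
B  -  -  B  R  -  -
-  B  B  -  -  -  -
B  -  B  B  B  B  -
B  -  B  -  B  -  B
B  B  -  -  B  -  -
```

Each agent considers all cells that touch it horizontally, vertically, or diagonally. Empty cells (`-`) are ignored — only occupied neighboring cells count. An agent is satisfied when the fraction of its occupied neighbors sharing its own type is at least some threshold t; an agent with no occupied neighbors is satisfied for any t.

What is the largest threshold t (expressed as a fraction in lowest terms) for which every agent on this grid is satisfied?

1/3

Row 0: (0,0)B 2/2 · (0,1)B 3/3 · (0,2)B 4/4 · (0,3)B 3/4 · (0,4)B 2/4 · (0,6)R 2/2
Row 1: (1,1)B 4/4 · (1,3)B 4/6 · (1,4)R 2/6 · (1,5)R 4/5 · (1,6)R 2/2
Row 2: (2,0)B 2/2 · (2,3)B 2/4 · (2,4)R 2/4
Row 3: (3,1)B 4/4 · (3,2)B 4/4
Row 4: (4,0)B 2/2 · (4,2)B 4/4 · (4,3)B 5/5 · (4,4)B 3/3 · (4,5)B 3/3
Row 5: (5,0)B 3/3 · (5,2)B 3/3 · (5,4)B 4/4 · (5,6)B 1/1
Row 6: (6,0)B 2/2 · (6,1)B 3/3 · (6,4)B 1/1
The smallest same-type fraction is 2/6 at (1,4), which reduces to 1/3. Any threshold above that leaves this agent unsatisfied.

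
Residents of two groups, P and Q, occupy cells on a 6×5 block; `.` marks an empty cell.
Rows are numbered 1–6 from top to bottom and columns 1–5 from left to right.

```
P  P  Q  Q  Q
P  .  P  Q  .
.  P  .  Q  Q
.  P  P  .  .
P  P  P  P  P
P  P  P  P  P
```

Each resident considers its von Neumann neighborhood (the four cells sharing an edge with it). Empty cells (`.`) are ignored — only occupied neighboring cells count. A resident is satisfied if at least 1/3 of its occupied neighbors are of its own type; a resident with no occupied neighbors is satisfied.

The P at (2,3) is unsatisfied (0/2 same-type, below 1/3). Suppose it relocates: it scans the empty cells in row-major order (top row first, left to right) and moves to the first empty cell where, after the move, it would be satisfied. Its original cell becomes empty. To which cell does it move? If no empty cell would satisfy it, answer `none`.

(2,2)

Vacating (2,3). Empty cells in order:
  (2,2): 3/3 same-type → satisfied — stop here.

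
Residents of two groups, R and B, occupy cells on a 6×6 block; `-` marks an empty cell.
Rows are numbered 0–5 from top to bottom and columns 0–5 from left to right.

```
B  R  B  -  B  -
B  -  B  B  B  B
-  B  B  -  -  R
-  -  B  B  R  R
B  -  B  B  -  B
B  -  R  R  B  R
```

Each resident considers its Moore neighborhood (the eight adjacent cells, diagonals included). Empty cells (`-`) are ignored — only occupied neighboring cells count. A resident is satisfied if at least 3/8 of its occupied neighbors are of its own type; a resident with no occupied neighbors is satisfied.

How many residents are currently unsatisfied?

5

(0,0)B 1/2 satisfied
(0,1)R 0/4 not
(0,2)B 2/3 satisfied
(0,4)B 3/3 satisfied
(1,0)B 2/3 satisfied
(1,2)B 4/5 satisfied
(1,3)B 5/5 satisfied
(1,4)B 3/4 satisfied
(1,5)B 2/3 satisfied
(2,1)B 4/4 satisfied
(2,2)B 5/5 satisfied
(2,5)R 2/4 satisfied
(3,2)B 5/5 satisfied
(3,3)B 4/5 satisfied
(3,4)R 2/5 satisfied
(3,5)R 2/3 satisfied
(4,0)B 1/1 satisfied
(4,2)B 3/5 satisfied
(4,3)B 4/7 satisfied
(4,5)B 1/4 not
(5,0)B 1/1 satisfied
(5,2)R 1/3 not
(5,3)R 1/4 not
(5,4)B 2/4 satisfied
(5,5)R 0/2 not
Unsatisfied: (0,1), (4,5), (5,2), (5,3), (5,5) — 5 in total.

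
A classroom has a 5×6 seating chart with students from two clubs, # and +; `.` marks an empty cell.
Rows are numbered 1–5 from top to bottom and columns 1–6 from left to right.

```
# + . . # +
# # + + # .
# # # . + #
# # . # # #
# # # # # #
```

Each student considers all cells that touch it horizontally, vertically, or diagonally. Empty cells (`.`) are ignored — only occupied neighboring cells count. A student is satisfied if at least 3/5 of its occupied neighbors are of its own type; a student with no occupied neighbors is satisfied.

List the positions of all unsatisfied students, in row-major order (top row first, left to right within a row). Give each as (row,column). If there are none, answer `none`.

(1,2), (1,5), (1,6), (2,3), (2,4), (2,5), (3,5)

(1,1)# 2/3 satisfied
(1,2)+ 1/4 not
(1,5)# 1/3 not
(1,6)+ 0/2 not
(2,1)# 4/5 satisfied
(2,2)# 5/7 satisfied
(2,3)+ 2/5 not
(2,4)+ 2/5 not
(2,5)# 2/5 not
(3,1)# 5/5 satisfied
(3,2)# 6/7 satisfied
(3,3)# 4/6 satisfied
(3,5)+ 1/6 not
(3,6)# 3/4 satisfied
(4,1)# 5/5 satisfied
(4,2)# 7/7 satisfied
(4,4)# 5/6 satisfied
(4,5)# 6/7 satisfied
(4,6)# 4/5 satisfied
(5,1)# 3/3 satisfied
(5,2)# 4/4 satisfied
(5,3)# 4/4 satisfied
(5,4)# 4/4 satisfied
(5,5)# 5/5 satisfied
(5,6)# 3/3 satisfied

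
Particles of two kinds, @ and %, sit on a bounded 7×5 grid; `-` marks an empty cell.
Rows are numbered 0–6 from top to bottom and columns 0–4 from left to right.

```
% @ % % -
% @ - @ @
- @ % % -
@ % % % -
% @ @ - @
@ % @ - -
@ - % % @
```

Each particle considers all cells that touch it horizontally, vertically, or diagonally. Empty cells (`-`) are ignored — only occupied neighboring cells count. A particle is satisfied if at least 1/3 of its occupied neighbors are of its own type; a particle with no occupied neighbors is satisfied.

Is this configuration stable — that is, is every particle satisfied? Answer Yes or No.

No

Row 0: (0,0)% 1/3 satisfied · (0,1)@ 1/4 not · (0,2)% 1/4 not · (0,3)% 1/3 satisfied
Row 1: (1,0)% 1/4 not · (1,1)@ 2/6 satisfied · (1,3)@ 1/5 not · (1,4)@ 1/3 satisfied
Row 2: (2,1)@ 2/6 satisfied · (2,2)% 4/7 satisfied · (2,3)% 3/5 satisfied
Row 3: (3,0)@ 2/4 satisfied · (3,1)% 3/7 satisfied · (3,2)% 4/7 satisfied · (3,3)% 3/5 satisfied
Row 4: (4,0)% 2/5 satisfied · (4,1)@ 4/8 satisfied · (4,2)@ 2/6 satisfied · (4,4)@ 0/1 not
Row 5: (5,0)@ 2/4 satisfied · (5,1)% 2/7 not · (5,2)@ 2/5 satisfied
Row 6: (6,0)@ 1/2 satisfied · (6,2)% 2/3 satisfied · (6,3)% 1/3 satisfied · (6,4)@ 0/1 not
For instance (0,1) has only 1/4 same-type neighbors, below 1/3.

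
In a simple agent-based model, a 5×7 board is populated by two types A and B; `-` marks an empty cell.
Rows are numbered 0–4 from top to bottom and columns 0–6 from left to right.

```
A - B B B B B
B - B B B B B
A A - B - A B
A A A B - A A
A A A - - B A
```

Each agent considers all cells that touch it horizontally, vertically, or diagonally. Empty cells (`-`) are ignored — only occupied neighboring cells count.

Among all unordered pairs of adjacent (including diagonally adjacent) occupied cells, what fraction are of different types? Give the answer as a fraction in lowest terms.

Scan each occupied cell's neighbors to the right and below (and the two forward diagonals) so each pair is counted once.
Row 0: A(0,0)–B(1,0)≠ B(0,2)–B(0,3)= B(0,2)–B(1,2)= B(0,2)–B(1,3)= B(0,3)–B(0,4)= B(0,3)–B(1,3)= B(0,3)–B(1,4)= B(0,3)–B(1,2)= B(0,4)–B(0,5)= B(0,4)–B(1,4)= B(0,4)–B(1,5)= B(0,4)–B(1,3)= B(0,5)–B(0,6)= B(0,5)–B(1,5)= B(0,5)–B(1,6)= B(0,5)–B(1,4)= B(0,6)–B(1,6)= B(0,6)–B(1,5)=  → 1/18 unlike.
Row 1: B(1,0)–A(2,0)≠ B(1,0)–A(2,1)≠ B(1,2)–B(1,3)= B(1,2)–B(2,3)= B(1,2)–A(2,1)≠ B(1,3)–B(1,4)= B(1,3)–B(2,3)= B(1,4)–B(1,5)= B(1,4)–A(2,5)≠ B(1,4)–B(2,3)= B(1,5)–B(1,6)= B(1,5)–A(2,5)≠ B(1,5)–B(2,6)= B(1,6)–B(2,6)= B(1,6)–A(2,5)≠  → 6/15 unlike.
Row 2: A(2,0)–A(2,1)= A(2,0)–A(3,0)= A(2,0)–A(3,1)= A(2,1)–A(3,1)= A(2,1)–A(3,2)= A(2,1)–A(3,0)= B(2,3)–B(3,3)= B(2,3)–A(3,2)≠ A(2,5)–B(2,6)≠ A(2,5)–A(3,5)= A(2,5)–A(3,6)= B(2,6)–A(3,6)≠ B(2,6)–A(3,5)≠  → 4/13 unlike.
Row 3: A(3,0)–A(3,1)= A(3,0)–A(4,0)= A(3,0)–A(4,1)= A(3,1)–A(3,2)= A(3,1)–A(4,1)= A(3,1)–A(4,2)= A(3,1)–A(4,0)= A(3,2)–B(3,3)≠ A(3,2)–A(4,2)= A(3,2)–A(4,1)= B(3,3)–A(4,2)≠ A(3,5)–A(3,6)= A(3,5)–B(4,5)≠ A(3,5)–A(4,6)= A(3,6)–A(4,6)= A(3,6)–B(4,5)≠  → 4/16 unlike.
Row 4: A(4,0)–A(4,1)= A(4,1)–A(4,2)= B(4,5)–A(4,6)≠  → 1/3 unlike.
Total adjacent occupied pairs: 65; unlike-type pairs: 16.
16/65 is already in lowest terms.

16/65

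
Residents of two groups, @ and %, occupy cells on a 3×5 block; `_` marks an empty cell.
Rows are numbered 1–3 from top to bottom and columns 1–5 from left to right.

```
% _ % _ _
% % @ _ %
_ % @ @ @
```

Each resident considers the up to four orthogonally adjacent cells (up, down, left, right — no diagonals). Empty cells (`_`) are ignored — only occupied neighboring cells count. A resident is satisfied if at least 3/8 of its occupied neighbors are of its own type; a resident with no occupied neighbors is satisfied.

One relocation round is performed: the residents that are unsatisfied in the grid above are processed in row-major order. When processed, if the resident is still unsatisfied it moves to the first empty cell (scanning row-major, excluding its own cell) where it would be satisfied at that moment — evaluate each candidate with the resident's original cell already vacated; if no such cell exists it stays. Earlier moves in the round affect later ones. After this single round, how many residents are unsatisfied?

1

Initially unsatisfied (in order): (1,3), (2,3), (2,5).
  (1,3) → (1,2).
  (2,3): now satisfied by earlier moves; stays.
  (2,5) → (1,3).
Resulting grid:
% % % _ _
% % @ _ _
_ % @ @ @
Unsatisfied now: (2,3).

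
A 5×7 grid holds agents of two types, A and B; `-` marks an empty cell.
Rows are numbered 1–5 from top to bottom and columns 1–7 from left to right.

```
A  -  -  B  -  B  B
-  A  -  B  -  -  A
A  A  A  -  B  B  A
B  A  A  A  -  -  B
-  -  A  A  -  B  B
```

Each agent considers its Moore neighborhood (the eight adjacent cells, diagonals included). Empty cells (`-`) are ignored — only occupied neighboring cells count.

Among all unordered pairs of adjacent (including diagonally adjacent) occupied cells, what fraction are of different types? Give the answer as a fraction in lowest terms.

10/39

Scan each occupied cell's neighbors to the right and below (and the two forward diagonals) so each pair is counted once.
Row 1: A(1,1)–A(2,2)= B(1,4)–B(2,4)= B(1,6)–B(1,7)= B(1,6)–A(2,7)≠ B(1,7)–A(2,7)≠  → 2/5 unlike.
Row 2: A(2,2)–A(3,2)= A(2,2)–A(3,3)= A(2,2)–A(3,1)= B(2,4)–B(3,5)= B(2,4)–A(3,3)≠ A(2,7)–A(3,7)= A(2,7)–B(3,6)≠  → 2/7 unlike.
Row 3: A(3,1)–A(3,2)= A(3,1)–B(4,1)≠ A(3,1)–A(4,2)= A(3,2)–A(3,3)= A(3,2)–A(4,2)= A(3,2)–A(4,3)= A(3,2)–B(4,1)≠ A(3,3)–A(4,3)= A(3,3)–A(4,4)= A(3,3)–A(4,2)= B(3,5)–B(3,6)= B(3,5)–A(4,4)≠ B(3,6)–A(3,7)≠ B(3,6)–B(4,7)= A(3,7)–B(4,7)≠  → 5/15 unlike.
Row 4: B(4,1)–A(4,2)≠ A(4,2)–A(4,3)= A(4,2)–A(5,3)= A(4,3)–A(4,4)= A(4,3)–A(5,3)= A(4,3)–A(5,4)= A(4,4)–A(5,4)= A(4,4)–A(5,3)= B(4,7)–B(5,7)= B(4,7)–B(5,6)=  → 1/10 unlike.
Row 5: A(5,3)–A(5,4)= B(5,6)–B(5,7)=  → 0/2 unlike.
Total adjacent occupied pairs: 39; unlike-type pairs: 10.
10/39 is already in lowest terms.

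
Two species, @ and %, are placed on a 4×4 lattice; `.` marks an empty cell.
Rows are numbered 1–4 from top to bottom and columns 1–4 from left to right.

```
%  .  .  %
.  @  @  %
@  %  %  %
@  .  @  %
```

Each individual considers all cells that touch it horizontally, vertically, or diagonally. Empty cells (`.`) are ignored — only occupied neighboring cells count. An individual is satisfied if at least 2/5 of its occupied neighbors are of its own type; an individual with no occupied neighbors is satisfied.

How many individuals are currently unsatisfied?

(1,1)% 0/1 ✗
(1,4)% 1/2 ✓
(2,2)@ 2/5 ✓
(2,3)@ 1/6 ✗
(2,4)% 3/4 ✓
(3,1)@ 2/3 ✓
(3,2)% 1/6 ✗
(3,3)% 4/7 ✓
(3,4)% 3/5 ✓
(4,1)@ 1/2 ✓
(4,3)@ 0/4 ✗
(4,4)% 2/3 ✓
Unsatisfied: (1,1), (2,3), (3,2), (4,3) — 4 in total.

4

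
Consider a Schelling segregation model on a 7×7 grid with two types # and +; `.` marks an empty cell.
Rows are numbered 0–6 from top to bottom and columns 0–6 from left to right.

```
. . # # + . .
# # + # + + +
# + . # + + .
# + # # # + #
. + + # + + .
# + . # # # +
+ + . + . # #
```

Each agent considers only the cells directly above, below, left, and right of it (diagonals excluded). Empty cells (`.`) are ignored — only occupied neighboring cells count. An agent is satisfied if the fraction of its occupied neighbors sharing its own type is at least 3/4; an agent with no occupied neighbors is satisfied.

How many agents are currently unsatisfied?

Row 0: (0,2)# 1/2 not · (0,3)# 2/3 not · (0,4)+ 1/2 not
Row 1: (1,0)# 2/2 satisfied · (1,1)# 1/3 not · (1,2)+ 0/3 not · (1,3)# 2/4 not · (1,4)+ 3/4 satisfied · (1,5)+ 3/3 satisfied · (1,6)+ 1/1 satisfied
Row 2: (2,0)# 2/3 not · (2,1)+ 1/3 not · (2,3)# 2/3 not · (2,4)+ 2/4 not · (2,5)+ 3/3 satisfied
Row 3: (3,0)# 1/2 not · (3,1)+ 2/4 not · (3,2)# 1/3 not · (3,3)# 4/4 satisfied · (3,4)# 1/4 not · (3,5)+ 2/4 not · (3,6)# 0/1 not
Row 4: (4,1)+ 3/3 satisfied · (4,2)+ 1/3 not · (4,3)# 2/4 not · (4,4)+ 1/4 not · (4,5)+ 2/3 not
Row 5: (5,0)# 0/2 not · (5,1)+ 2/3 not · (5,3)# 2/3 not · (5,4)# 2/3 not · (5,5)# 2/4 not · (5,6)+ 0/2 not
Row 6: (6,0)+ 1/2 not · (6,1)+ 2/2 satisfied · (6,3)+ 0/1 not · (6,5)# 2/2 satisfied · (6,6)# 1/2 not
Unsatisfied: (0,2), (0,3), (0,4), (1,1), (1,2), (1,3), (2,0), (2,1), (2,3), (2,4), (3,0), (3,1), (3,2), (3,4), (3,5), (3,6), (4,2), (4,3), (4,4), (4,5), (5,0), (5,1), (5,3), (5,4), (5,5), (5,6), (6,0), (6,3), (6,6) — 29 in total.

29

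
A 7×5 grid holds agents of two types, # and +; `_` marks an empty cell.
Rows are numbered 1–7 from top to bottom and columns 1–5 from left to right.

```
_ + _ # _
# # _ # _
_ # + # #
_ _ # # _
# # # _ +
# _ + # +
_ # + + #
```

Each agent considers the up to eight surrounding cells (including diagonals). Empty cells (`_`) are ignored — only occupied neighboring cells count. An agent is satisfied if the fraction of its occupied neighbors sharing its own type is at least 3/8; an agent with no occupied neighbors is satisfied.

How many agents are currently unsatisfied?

7

Row 1: (1,2)+ 0/2 ✗ · (1,4)# 1/1 ✓
Row 2: (2,1)# 2/3 ✓ · (2,2)# 2/4 ✓ · (2,4)# 3/4 ✓
Row 3: (3,2)# 3/4 ✓ · (3,3)+ 0/6 ✗ · (3,4)# 4/5 ✓ · (3,5)# 3/3 ✓
Row 4: (4,3)# 5/6 ✓ · (4,4)# 4/6 ✓
Row 5: (5,1)# 2/2 ✓ · (5,2)# 4/5 ✓ · (5,3)# 4/5 ✓ · (5,5)+ 1/3 ✗
Row 6: (6,1)# 3/3 ✓ · (6,3)+ 2/6 ✗ · (6,4)# 2/7 ✗ · (6,5)+ 2/4 ✓
Row 7: (7,2)# 1/3 ✗ · (7,3)+ 2/4 ✓ · (7,4)+ 3/5 ✓ · (7,5)# 1/3 ✗
Unsatisfied: (1,2), (3,3), (5,5), (6,3), (6,4), (7,2), (7,5) — 7 in total.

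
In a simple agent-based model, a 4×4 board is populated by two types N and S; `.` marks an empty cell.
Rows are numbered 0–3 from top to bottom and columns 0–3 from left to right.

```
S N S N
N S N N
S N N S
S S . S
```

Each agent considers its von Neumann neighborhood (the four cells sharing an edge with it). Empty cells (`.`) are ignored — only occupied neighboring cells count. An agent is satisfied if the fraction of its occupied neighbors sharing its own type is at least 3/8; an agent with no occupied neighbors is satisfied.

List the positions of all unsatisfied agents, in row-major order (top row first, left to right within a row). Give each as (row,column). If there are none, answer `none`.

(0,0)S 0/2 unhappy
(0,1)N 0/3 unhappy
(0,2)S 0/3 unhappy
(0,3)N 1/2 ok
(1,0)N 0/3 unhappy
(1,1)S 0/4 unhappy
(1,2)N 2/4 ok
(1,3)N 2/3 ok
(2,0)S 1/3 unhappy
(2,1)N 1/4 unhappy
(2,2)N 2/3 ok
(2,3)S 1/3 unhappy
(3,0)S 2/2 ok
(3,1)S 1/2 ok
(3,3)S 1/1 ok

(0,0), (0,1), (0,2), (1,0), (1,1), (2,0), (2,1), (2,3)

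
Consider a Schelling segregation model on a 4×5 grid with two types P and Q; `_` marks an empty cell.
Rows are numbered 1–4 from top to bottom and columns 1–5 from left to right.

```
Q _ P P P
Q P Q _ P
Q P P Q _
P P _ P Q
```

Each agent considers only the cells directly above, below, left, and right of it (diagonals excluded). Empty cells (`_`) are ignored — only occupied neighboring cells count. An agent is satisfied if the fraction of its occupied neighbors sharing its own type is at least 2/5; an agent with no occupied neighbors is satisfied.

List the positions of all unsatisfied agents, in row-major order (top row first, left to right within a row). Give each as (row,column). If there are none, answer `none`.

Row 1: (1,1)Q 1/1 satisfied · (1,3)P 1/2 satisfied · (1,4)P 2/2 satisfied · (1,5)P 2/2 satisfied
Row 2: (2,1)Q 2/3 satisfied · (2,2)P 1/3 not · (2,3)Q 0/3 not · (2,5)P 1/1 satisfied
Row 3: (3,1)Q 1/3 not · (3,2)P 3/4 satisfied · (3,3)P 1/3 not · (3,4)Q 0/2 not
Row 4: (4,1)P 1/2 satisfied · (4,2)P 2/2 satisfied · (4,4)P 0/2 not · (4,5)Q 0/1 not

(2,2), (2,3), (3,1), (3,3), (3,4), (4,4), (4,5)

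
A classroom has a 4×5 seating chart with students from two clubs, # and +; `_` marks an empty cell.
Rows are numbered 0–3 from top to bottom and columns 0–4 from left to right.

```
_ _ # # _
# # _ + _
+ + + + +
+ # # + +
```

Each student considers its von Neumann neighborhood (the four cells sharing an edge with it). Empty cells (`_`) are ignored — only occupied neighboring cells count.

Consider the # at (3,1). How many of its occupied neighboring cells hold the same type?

Occupied neighbors of (3,1): (2,1)=+, (3,0)=+, (3,2)=#.
Same type (#): 1 of 3.

1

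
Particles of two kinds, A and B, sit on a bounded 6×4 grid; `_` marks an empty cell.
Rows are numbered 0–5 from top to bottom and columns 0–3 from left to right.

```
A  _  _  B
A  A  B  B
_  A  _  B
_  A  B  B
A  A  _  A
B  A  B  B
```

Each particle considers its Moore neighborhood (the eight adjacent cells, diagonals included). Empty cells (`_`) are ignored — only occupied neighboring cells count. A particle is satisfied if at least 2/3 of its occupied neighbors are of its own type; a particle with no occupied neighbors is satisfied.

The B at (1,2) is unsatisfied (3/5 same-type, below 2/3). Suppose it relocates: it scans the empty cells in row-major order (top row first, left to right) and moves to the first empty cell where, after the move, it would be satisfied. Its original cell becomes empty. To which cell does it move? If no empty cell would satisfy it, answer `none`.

(0,2)

Vacating (1,2). Empty cells in order:
  (0,1): 0/3 same-type → still unsatisfied.
  (0,2): 2/3 same-type → satisfied — stop here.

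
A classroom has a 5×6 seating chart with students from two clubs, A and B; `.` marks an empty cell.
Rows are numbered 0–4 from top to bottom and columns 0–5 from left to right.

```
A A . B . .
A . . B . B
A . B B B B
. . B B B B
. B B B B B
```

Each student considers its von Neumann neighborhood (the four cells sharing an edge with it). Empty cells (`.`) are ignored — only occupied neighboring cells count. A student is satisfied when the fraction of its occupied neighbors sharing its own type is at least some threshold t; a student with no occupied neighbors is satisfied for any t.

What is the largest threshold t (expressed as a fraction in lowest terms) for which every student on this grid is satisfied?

Row 0: (0,0)A 2/2 · (0,1)A 1/1 · (0,3)B 1/1
Row 1: (1,0)A 2/2 · (1,3)B 2/2 · (1,5)B 1/1
Row 2: (2,0)A 1/1 · (2,2)B 2/2 · (2,3)B 4/4 · (2,4)B 3/3 · (2,5)B 3/3
Row 3: (3,2)B 3/3 · (3,3)B 4/4 · (3,4)B 4/4 · (3,5)B 3/3
Row 4: (4,1)B 1/1 · (4,2)B 3/3 · (4,3)B 3/3 · (4,4)B 3/3 · (4,5)B 2/2
The smallest same-type fraction is 2/2 at (0,0), which reduces to 1/1. Any threshold above that leaves this student unsatisfied.

1/1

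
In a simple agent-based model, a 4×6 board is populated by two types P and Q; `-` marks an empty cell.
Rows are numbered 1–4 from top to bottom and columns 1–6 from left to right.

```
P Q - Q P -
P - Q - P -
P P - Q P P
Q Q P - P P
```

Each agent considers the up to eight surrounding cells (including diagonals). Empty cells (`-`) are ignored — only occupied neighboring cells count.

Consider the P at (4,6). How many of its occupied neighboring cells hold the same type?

Occupied neighbors of (4,6): (3,5)=P, (3,6)=P, (4,5)=P.
Same type (P): 3 of 3.

3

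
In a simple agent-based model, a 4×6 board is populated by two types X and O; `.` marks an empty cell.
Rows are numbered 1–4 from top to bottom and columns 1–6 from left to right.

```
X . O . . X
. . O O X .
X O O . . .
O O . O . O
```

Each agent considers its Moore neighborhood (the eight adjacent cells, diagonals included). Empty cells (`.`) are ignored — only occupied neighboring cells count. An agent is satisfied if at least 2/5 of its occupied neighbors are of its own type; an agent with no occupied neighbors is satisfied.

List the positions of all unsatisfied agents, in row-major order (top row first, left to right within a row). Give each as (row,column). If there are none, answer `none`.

Row 1: (1,1)X 0/0 ok · (1,3)O 2/2 ok · (1,6)X 1/1 ok
Row 2: (2,3)O 4/4 ok · (2,4)O 3/4 ok · (2,5)X 1/2 ok
Row 3: (3,1)X 0/3 unhappy · (3,2)O 4/5 ok · (3,3)O 5/5 ok
Row 4: (4,1)O 2/3 ok · (4,2)O 3/4 ok · (4,4)O 1/1 ok · (4,6)O 0/0 ok

(3,1)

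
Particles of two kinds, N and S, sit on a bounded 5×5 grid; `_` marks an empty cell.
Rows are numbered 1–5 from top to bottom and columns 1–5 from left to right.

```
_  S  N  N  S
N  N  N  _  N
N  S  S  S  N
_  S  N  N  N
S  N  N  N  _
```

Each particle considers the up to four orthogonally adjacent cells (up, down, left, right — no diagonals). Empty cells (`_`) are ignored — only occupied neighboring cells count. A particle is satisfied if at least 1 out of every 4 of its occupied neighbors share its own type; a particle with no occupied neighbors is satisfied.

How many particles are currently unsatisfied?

3

Row 1: (1,2)S 0/2 not · (1,3)N 2/3 satisfied · (1,4)N 1/2 satisfied · (1,5)S 0/2 not
Row 2: (2,1)N 2/2 satisfied · (2,2)N 2/4 satisfied · (2,3)N 2/3 satisfied · (2,5)N 1/2 satisfied
Row 3: (3,1)N 1/2 satisfied · (3,2)S 2/4 satisfied · (3,3)S 2/4 satisfied · (3,4)S 1/3 satisfied · (3,5)N 2/3 satisfied
Row 4: (4,2)S 1/3 satisfied · (4,3)N 2/4 satisfied · (4,4)N 3/4 satisfied · (4,5)N 2/2 satisfied
Row 5: (5,1)S 0/1 not · (5,2)N 1/3 satisfied · (5,3)N 3/3 satisfied · (5,4)N 2/2 satisfied
Unsatisfied: (1,2), (1,5), (5,1) — 3 in total.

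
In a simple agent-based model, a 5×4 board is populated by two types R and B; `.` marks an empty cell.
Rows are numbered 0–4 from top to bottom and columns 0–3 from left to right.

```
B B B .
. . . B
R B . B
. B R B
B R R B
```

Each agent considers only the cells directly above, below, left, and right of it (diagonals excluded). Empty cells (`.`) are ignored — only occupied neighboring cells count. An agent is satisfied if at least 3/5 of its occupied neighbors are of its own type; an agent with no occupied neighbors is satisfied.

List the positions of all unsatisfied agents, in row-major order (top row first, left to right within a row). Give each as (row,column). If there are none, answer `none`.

(0,0)B 1/1 ok
(0,1)B 2/2 ok
(0,2)B 1/1 ok
(1,3)B 1/1 ok
(2,0)R 0/1 unhappy
(2,1)B 1/2 unhappy
(2,3)B 2/2 ok
(3,1)B 1/3 unhappy
(3,2)R 1/3 unhappy
(3,3)B 2/3 ok
(4,0)B 0/1 unhappy
(4,1)R 1/3 unhappy
(4,2)R 2/3 ok
(4,3)B 1/2 unhappy

(2,0), (2,1), (3,1), (3,2), (4,0), (4,1), (4,3)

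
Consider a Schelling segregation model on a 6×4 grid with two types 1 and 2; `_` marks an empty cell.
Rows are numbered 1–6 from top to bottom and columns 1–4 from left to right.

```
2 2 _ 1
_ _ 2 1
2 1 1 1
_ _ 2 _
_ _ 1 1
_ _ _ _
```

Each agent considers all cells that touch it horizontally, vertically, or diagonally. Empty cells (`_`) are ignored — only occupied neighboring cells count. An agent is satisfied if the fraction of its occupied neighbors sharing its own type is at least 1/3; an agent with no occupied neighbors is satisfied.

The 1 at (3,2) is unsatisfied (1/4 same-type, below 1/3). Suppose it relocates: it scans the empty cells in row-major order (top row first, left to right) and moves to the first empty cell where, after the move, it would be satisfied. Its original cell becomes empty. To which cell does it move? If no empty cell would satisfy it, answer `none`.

Vacating (3,2). Empty cells in order:
  (1,3): 2/4 same-type → satisfied — stop here.

(1,3)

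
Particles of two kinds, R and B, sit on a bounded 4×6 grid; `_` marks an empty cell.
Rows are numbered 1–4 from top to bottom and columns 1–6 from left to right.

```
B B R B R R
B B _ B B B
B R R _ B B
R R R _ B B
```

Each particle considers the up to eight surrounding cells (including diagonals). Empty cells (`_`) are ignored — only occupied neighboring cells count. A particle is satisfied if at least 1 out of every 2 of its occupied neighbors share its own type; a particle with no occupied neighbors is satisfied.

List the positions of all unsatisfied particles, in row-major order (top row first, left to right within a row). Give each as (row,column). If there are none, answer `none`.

(1,1)B 3/3 ok
(1,2)B 3/4 ok
(1,3)R 0/4 unhappy
(1,4)B 2/4 ok
(1,5)R 1/5 unhappy
(1,6)R 1/3 unhappy
(2,1)B 4/5 ok
(2,2)B 4/7 ok
(2,4)B 3/6 ok
(2,5)B 5/7 ok
(2,6)B 3/5 ok
(3,1)B 2/5 unhappy
(3,2)R 4/7 ok
(3,3)R 3/5 ok
(3,5)B 6/6 ok
(3,6)B 5/5 ok
(4,1)R 2/3 ok
(4,2)R 4/5 ok
(4,3)R 3/3 ok
(4,5)B 3/3 ok
(4,6)B 3/3 ok

(1,3), (1,5), (1,6), (3,1)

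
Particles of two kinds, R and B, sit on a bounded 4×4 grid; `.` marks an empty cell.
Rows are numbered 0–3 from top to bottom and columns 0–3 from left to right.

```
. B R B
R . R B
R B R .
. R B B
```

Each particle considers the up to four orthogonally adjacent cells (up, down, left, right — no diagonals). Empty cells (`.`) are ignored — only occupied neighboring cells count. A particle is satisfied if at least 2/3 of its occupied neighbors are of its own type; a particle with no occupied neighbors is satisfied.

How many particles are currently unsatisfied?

(0,1)B 0/1 not
(0,2)R 1/3 not
(0,3)B 1/2 not
(1,0)R 1/1 satisfied
(1,2)R 2/3 satisfied
(1,3)B 1/2 not
(2,0)R 1/2 not
(2,1)B 0/3 not
(2,2)R 1/3 not
(3,1)R 0/2 not
(3,2)B 1/3 not
(3,3)B 1/1 satisfied
Unsatisfied: (0,1), (0,2), (0,3), (1,3), (2,0), (2,1), (2,2), (3,1), (3,2) — 9 in total.

9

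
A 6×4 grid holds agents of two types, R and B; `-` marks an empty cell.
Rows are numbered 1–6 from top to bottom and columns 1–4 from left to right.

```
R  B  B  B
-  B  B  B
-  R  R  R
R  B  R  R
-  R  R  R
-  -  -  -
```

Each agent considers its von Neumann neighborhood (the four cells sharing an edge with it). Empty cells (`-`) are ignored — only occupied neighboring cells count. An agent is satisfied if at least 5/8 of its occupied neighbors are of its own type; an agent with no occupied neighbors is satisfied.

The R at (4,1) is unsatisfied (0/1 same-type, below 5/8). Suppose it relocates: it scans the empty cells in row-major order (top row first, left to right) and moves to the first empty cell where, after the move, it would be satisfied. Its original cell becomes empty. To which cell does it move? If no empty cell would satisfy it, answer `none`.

Vacating (4,1). Empty cells in order:
  (2,1): 1/2 same-type → still unsatisfied.
  (3,1): 1/1 same-type → satisfied — stop here.

(3,1)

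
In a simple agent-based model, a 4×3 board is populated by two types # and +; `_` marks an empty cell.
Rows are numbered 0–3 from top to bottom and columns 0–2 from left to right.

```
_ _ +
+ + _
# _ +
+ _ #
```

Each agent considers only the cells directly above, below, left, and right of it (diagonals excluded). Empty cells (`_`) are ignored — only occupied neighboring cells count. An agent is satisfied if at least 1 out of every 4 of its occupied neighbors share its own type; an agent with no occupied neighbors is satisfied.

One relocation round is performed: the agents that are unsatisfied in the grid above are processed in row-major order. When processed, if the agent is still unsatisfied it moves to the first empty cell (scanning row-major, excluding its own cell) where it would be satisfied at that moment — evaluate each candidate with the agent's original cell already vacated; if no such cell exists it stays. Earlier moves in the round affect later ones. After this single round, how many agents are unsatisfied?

Initially unsatisfied (in order): (2,0), (2,2), (3,0), (3,2).
  (2,0) → (3,1).
  (2,2) → (0,0).
  (3,0) → (0,1).
  (3,2): now satisfied by earlier moves; stays.
Resulting grid:
+ + +
+ + _
_ _ _
_ # #
All satisfied now.

0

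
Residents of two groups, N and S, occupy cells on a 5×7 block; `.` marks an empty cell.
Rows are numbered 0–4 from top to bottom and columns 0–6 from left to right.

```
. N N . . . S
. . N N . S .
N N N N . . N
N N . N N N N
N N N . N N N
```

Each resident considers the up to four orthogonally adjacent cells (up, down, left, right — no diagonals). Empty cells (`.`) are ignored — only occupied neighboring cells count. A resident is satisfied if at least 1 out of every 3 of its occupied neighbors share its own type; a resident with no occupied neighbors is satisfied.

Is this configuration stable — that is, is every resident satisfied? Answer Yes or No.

Yes

Row 0: (0,1)N 1/1 ok · (0,2)N 2/2 ok · (0,6)S 0/0 ok
Row 1: (1,2)N 3/3 ok · (1,3)N 2/2 ok · (1,5)S 0/0 ok
Row 2: (2,0)N 2/2 ok · (2,1)N 3/3 ok · (2,2)N 3/3 ok · (2,3)N 3/3 ok · (2,6)N 1/1 ok
Row 3: (3,0)N 3/3 ok · (3,1)N 3/3 ok · (3,3)N 2/2 ok · (3,4)N 3/3 ok · (3,5)N 3/3 ok · (3,6)N 3/3 ok
Row 4: (4,0)N 2/2 ok · (4,1)N 3/3 ok · (4,2)N 1/1 ok · (4,4)N 2/2 ok · (4,5)N 3/3 ok · (4,6)N 2/2 ok
All meet the threshold, so the configuration is stable.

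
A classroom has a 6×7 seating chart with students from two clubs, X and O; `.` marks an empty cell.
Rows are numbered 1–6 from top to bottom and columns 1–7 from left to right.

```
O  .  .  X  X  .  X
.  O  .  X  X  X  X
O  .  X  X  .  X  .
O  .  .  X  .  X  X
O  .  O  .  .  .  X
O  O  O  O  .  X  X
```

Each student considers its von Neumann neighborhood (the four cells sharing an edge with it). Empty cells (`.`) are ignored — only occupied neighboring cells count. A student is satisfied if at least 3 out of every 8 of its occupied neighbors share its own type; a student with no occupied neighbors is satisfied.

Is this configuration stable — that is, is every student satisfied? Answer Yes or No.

(1,1)O 0/0 satisfied
(1,4)X 2/2 satisfied
(1,5)X 2/2 satisfied
(1,7)X 1/1 satisfied
(2,2)O 0/0 satisfied
(2,4)X 3/3 satisfied
(2,5)X 3/3 satisfied
(2,6)X 3/3 satisfied
(2,7)X 2/2 satisfied
(3,1)O 1/1 satisfied
(3,3)X 1/1 satisfied
(3,4)X 3/3 satisfied
(3,6)X 2/2 satisfied
(4,1)O 2/2 satisfied
(4,4)X 1/1 satisfied
(4,6)X 2/2 satisfied
(4,7)X 2/2 satisfied
(5,1)O 2/2 satisfied
(5,3)O 1/1 satisfied
(5,7)X 2/2 satisfied
(6,1)O 2/2 satisfied
(6,2)O 2/2 satisfied
(6,3)O 3/3 satisfied
(6,4)O 1/1 satisfied
(6,6)X 1/1 satisfied
(6,7)X 2/2 satisfied
All meet the threshold, so the configuration is stable.

Yes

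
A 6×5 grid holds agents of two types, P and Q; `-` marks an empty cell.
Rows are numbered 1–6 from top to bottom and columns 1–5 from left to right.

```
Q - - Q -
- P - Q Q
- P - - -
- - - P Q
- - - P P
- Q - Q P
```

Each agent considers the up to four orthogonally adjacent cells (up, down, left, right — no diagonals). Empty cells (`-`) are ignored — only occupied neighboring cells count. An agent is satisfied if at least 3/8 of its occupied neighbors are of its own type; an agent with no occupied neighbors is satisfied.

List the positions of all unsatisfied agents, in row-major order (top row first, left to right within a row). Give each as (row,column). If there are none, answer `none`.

(4,5), (6,4)

(1,1)Q 0/0 ok
(1,4)Q 1/1 ok
(2,2)P 1/1 ok
(2,4)Q 2/2 ok
(2,5)Q 1/1 ok
(3,2)P 1/1 ok
(4,4)P 1/2 ok
(4,5)Q 0/2 unhappy
(5,4)P 2/3 ok
(5,5)P 2/3 ok
(6,2)Q 0/0 ok
(6,4)Q 0/2 unhappy
(6,5)P 1/2 ok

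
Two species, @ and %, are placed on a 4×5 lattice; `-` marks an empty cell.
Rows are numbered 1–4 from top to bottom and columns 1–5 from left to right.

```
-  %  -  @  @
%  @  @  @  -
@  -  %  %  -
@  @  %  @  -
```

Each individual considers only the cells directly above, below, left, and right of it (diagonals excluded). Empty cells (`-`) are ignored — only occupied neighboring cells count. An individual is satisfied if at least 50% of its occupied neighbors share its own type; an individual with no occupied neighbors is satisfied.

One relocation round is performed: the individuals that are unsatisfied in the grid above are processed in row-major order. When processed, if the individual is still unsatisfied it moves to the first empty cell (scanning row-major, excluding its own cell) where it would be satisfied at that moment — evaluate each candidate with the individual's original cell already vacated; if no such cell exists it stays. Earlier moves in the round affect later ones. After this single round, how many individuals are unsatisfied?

Initially unsatisfied (in order): (1,2), (2,1), (2,2), (3,4), (4,3), (4,4).
  (1,2) → (1,1).
  (2,1) → (1,2).
  (2,2): now satisfied by earlier moves; stays.
  (3,4) → (3,5).
  (4,3) → (3,4).
  (4,4) → (1,3).
Resulting grid:
% % @ @ @
- @ @ @ -
@ - % % %
@ @ - - -
Unsatisfied now: (1,2).

1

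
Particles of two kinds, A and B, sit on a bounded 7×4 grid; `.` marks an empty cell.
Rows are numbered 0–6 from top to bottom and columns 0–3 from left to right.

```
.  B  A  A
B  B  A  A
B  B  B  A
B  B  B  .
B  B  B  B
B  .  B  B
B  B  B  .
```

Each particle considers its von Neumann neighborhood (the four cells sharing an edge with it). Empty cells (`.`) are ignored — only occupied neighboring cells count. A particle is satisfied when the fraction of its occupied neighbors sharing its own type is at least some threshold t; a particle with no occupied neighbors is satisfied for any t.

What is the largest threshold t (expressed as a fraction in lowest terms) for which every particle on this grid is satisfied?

1/2

Row 0: (0,1)B 1/2 · (0,2)A 2/3 · (0,3)A 2/2
Row 1: (1,0)B 2/2 · (1,1)B 3/4 · (1,2)A 2/4 · (1,3)A 3/3
Row 2: (2,0)B 3/3 · (2,1)B 4/4 · (2,2)B 2/4 · (2,3)A 1/2
Row 3: (3,0)B 3/3 · (3,1)B 4/4 · (3,2)B 3/3
Row 4: (4,0)B 3/3 · (4,1)B 3/3 · (4,2)B 4/4 · (4,3)B 2/2
Row 5: (5,0)B 2/2 · (5,2)B 3/3 · (5,3)B 2/2
Row 6: (6,0)B 2/2 · (6,1)B 2/2 · (6,2)B 2/2
The smallest same-type fraction is 1/2 at (0,1), which reduces to 1/2. Any threshold above that leaves this particle unsatisfied.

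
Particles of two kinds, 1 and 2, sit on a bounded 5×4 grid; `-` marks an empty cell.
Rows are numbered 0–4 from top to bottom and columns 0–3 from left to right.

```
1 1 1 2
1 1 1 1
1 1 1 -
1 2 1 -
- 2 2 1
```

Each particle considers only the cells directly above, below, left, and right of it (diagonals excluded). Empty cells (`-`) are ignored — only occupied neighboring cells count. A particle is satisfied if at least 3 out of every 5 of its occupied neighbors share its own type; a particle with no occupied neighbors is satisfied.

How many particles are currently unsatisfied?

Row 0: (0,0)1 2/2 ok · (0,1)1 3/3 ok · (0,2)1 2/3 ok · (0,3)2 0/2 unhappy
Row 1: (1,0)1 3/3 ok · (1,1)1 4/4 ok · (1,2)1 4/4 ok · (1,3)1 1/2 unhappy
Row 2: (2,0)1 3/3 ok · (2,1)1 3/4 ok · (2,2)1 3/3 ok
Row 3: (3,0)1 1/2 unhappy · (3,1)2 1/4 unhappy · (3,2)1 1/3 unhappy
Row 4: (4,1)2 2/2 ok · (4,2)2 1/3 unhappy · (4,3)1 0/1 unhappy
Unsatisfied: (0,3), (1,3), (3,0), (3,1), (3,2), (4,2), (4,3) — 7 in total.

7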